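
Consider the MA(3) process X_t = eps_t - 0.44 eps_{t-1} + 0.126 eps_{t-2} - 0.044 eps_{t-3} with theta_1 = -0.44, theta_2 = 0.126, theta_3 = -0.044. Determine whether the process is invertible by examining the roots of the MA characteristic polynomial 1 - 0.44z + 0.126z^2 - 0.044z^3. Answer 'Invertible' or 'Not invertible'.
\text{Invertible}

The MA(q) characteristic polynomial is P(z) = 1 - 0.44z + 0.126z^2 - 0.044z^3.
Invertibility requires all roots to lie outside the unit circle, i.e. |z| > 1 for every root.
Degree 3: look for a simple real root z0 first, then factor out (1 - z/z0) and solve the remaining quadratic.
Testing z0 = 2.5: P(2.5) = 1 + (-0.44)(2.5) + (0.126)(2.5)^2 + (-0.044)(2.5)^3
  = 1 + (-1.1) + (0.7875) + (-0.6875) = 0.  So z_0 = 2.5 is a root, |z_0| = 2.5.
Divide out the factor (1 - 0.4 z) = (1 - z/z0) (since 1/z0 = 0.4):
  P(z) = (1 - 0.4 z)(1 + (-0.04) z + (0.11) z^2)
  [check: z-coef -0.04 - (0.4) = -0.44; z^2-coef 0.11 - (0.4)(-0.04) = 0.126; z^3-coef -(0.4)(0.11) = -0.044.]
Remaining roots from the quadratic factor 1 + (-0.04) z + (0.11) z^2:
  Set 1 + (-0.04) z + (0.11) z^2 = 0, i.e. a z^2 + b z + c = 0 with a = 0.11, b = -0.04, c = 1.
  Discriminant D = b^2 - 4ac = (-0.04)^2 - 4*(0.11)*1 = 0.0016 - (0.44) = -0.4384.
  D < 0, so the roots are the complex-conjugate pair z = (-b +/- i sqrt(-D)) / (2a) = 0.1818 +/- 3.0096i.
  For a conjugate pair |z|^2 = z * conj(z) = (product of roots) = c/a = 1/(0.11) = 9.090909, so |z| = sqrt(9.090909) = 3.0151 for both roots.
Moduli of all roots: 2.5000, 3.0151, 3.0151.
All moduli strictly greater than 1? Yes.
Verdict: Invertible.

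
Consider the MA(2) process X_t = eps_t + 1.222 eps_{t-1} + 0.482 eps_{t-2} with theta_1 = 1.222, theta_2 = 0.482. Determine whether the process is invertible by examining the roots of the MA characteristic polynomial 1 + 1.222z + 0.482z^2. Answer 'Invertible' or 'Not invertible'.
\text{Invertible}

The MA(q) characteristic polynomial is P(z) = 1 + 1.222z + 0.482z^2.
Invertibility requires all roots to lie outside the unit circle, i.e. |z| > 1 for every root.
Set 1 + (1.222) z + (0.482) z^2 = 0, i.e. a z^2 + b z + c = 0 with a = 0.482, b = 1.222, c = 1.
Discriminant D = b^2 - 4ac = (1.222)^2 - 4*(0.482)*1 = 1.493284 - (1.928) = -0.434716.
D < 0, so the roots are the complex-conjugate pair z = (-b +/- i sqrt(-D)) / (2a) = -1.2676 +/- 0.684i.
For a conjugate pair |z|^2 = z * conj(z) = (product of roots) = c/a = 1/(0.482) = 2.074689, so |z| = sqrt(2.074689) = 1.4404 for both roots.
Moduli of all roots: 1.4404, 1.4404.
All moduli strictly greater than 1? Yes.
Verdict: Invertible.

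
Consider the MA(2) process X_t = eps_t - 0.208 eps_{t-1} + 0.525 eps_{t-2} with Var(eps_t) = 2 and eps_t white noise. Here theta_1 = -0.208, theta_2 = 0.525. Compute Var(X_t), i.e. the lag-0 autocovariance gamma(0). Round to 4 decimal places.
\gamma(0) = 2.6378

For an MA(q) process X_t = eps_t + sum_i theta_i eps_{t-i} with
Var(eps_t) = sigma^2, the variance is
  gamma(0) = sigma^2 * (1 + sum_i theta_i^2).
  sum_i theta_i^2 = (-0.208)^2 + (0.525)^2 = 0.043264 + 0.275625 = 0.318889.
  gamma(0) = 2 * (1 + 0.318889) = 2 * 1.318889 = 2.637778, which rounds to 2.6378.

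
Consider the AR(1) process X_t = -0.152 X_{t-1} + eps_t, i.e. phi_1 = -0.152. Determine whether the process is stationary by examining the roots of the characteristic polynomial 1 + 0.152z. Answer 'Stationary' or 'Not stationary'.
\text{Stationary}

The AR(p) characteristic polynomial is P(z) = 1 + 0.152z.
Stationarity requires all roots to lie outside the unit circle, i.e. |z| > 1 for every root.
This is linear in z: 1 + (0.152) z = 0  =>  z = -1/(0.152) = -6.578947,  |z| = 6.578947.
Moduli of all roots: 6.5789.
All moduli strictly greater than 1? Yes.
Verdict: Stationary.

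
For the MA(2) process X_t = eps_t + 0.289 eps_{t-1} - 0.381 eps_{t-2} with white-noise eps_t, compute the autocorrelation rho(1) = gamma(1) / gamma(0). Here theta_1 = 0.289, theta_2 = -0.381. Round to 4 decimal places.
\rho(1) = 0.1456

For an MA(q) process with theta_0 = 1, the autocovariance is
  gamma(k) = sigma^2 * sum_{i=0..q-k} theta_i * theta_{i+k},
and rho(k) = gamma(k) / gamma(0). Sigma^2 cancels.
  numerator   = (1)*(0.289) + (0.289)*(-0.381) = 0.178891.
  denominator = (1)^2 + (0.289)^2 + (-0.381)^2 = 1.228682.
  rho(1) = 0.178891 / 1.228682 = 0.1456.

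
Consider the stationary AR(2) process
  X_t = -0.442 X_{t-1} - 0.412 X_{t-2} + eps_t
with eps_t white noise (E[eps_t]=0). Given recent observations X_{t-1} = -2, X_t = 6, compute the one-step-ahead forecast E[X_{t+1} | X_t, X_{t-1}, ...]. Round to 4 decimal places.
E[X_{t+1} \mid \mathcal F_t] = -1.8280

For an AR(p) model X_t = c + sum_i phi_i X_{t-i} + eps_t, the
one-step-ahead conditional mean is
  E[X_{t+1} | X_t, ...] = c + sum_i phi_i X_{t+1-i}.
Substitute known values:
  E[X_{t+1} | ...] = (-0.442) * (6) + (-0.412) * (-2)
                   = -1.8280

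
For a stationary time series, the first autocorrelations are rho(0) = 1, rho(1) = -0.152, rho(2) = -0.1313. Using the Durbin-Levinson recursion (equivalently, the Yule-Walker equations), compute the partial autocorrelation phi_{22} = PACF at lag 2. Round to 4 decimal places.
\phi_{22} = -0.1581

The PACF at lag k is phi_{kk}, the last component of the solution
to the Yule-Walker system G_k phi = r_k where
  (G_k)_{ij} = rho(|i - j|), (r_k)_i = rho(i), i,j = 1..k.
Equivalently, Durbin-Levinson gives phi_{kk} iteratively:
  phi_{11} = rho(1)
  phi_{kk} = [rho(k) - sum_{j=1..k-1} phi_{k-1,j} rho(k-j)]
            / [1 - sum_{j=1..k-1} phi_{k-1,j} rho(j)],
  phi_{k,j} = phi_{k-1,j} - phi_{kk} phi_{k-1,k-j},  j = 1..k-1.
Step k = 1:
  phi_11 = rho(1) = -0.152.
Step k = 2:
  phi_22 = [rho(2) - phi_11 rho(1)] / [1 - phi_11 rho(1)] = [-0.1313 - (-0.152)(-0.152)] / [1 - (-0.152)(-0.152)]
         = -0.154404 / 0.976896 = -0.1581.
Therefore phi_{22} = -0.1581.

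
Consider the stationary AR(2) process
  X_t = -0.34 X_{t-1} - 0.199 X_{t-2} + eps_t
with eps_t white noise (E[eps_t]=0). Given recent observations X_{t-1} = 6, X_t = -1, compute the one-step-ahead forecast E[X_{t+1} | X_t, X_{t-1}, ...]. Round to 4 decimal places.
E[X_{t+1} \mid \mathcal F_t] = -0.8540

For an AR(p) model X_t = c + sum_i phi_i X_{t-i} + eps_t, the
one-step-ahead conditional mean is
  E[X_{t+1} | X_t, ...] = c + sum_i phi_i X_{t+1-i}.
Substitute known values:
  E[X_{t+1} | ...] = (-0.34) * (-1) + (-0.199) * (6)
                   = -0.8540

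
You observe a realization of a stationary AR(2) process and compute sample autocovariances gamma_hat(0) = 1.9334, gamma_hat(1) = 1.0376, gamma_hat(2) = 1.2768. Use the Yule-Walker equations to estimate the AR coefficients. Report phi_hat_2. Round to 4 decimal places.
\hat\phi_{2} = 0.5230

The Yule-Walker equations for an AR(p) process read, in matrix form,
  Gamma_p phi = r_p,   with   (Gamma_p)_{ij} = gamma(|i - j|),
                       (r_p)_i = gamma(i),   i,j = 1..p.
Substitute the sample gammas (Toeplitz matrix and right-hand side of size 2):
  Gamma_p = [[1.9334, 1.0376], [1.0376, 1.9334]]
  r_p     = [1.0376, 1.2768]
Written out:
  1.9334 phi_1 + 1.0376 phi_2 = 1.0376
  1.0376 phi_1 + 1.9334 phi_2 = 1.2768
Solve by Cramer's rule:
  det = gamma(0)^2 - gamma(1)^2 = (1.9334)^2 - (1.0376)^2 = 3.73803556 - 1.07661376 = 2.6614218
  phi_hat_1 = [gamma(1) gamma(0) - gamma(1) gamma(2)] / det = [(1.0376)(1.9334) - (1.0376)(1.2768)] / 2.6614218 = 0.68128816 / 2.6614218 = 0.256
  phi_hat_2 = [gamma(0) gamma(2) - gamma(1)^2] / det = [(1.9334)(1.2768) - (1.0376)^2] / 2.6614218 = 1.39195136 / 2.6614218 = 0.523
So phi_hat = [0.2560, 0.5230].
Therefore phi_hat_2 = 0.5230.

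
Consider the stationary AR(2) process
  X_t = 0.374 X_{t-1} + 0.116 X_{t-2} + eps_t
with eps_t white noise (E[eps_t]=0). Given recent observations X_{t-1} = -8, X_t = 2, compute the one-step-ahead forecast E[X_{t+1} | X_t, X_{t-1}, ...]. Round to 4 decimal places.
E[X_{t+1} \mid \mathcal F_t] = -0.1800

For an AR(p) model X_t = c + sum_i phi_i X_{t-i} + eps_t, the
one-step-ahead conditional mean is
  E[X_{t+1} | X_t, ...] = c + sum_i phi_i X_{t+1-i}.
Substitute known values:
  E[X_{t+1} | ...] = (0.374) * (2) + (0.116) * (-8)
                   = -0.1800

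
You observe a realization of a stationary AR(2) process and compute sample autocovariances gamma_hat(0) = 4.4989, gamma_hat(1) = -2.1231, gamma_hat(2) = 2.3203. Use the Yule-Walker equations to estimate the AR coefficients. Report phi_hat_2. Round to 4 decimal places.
\hat\phi_{2} = 0.3770

The Yule-Walker equations for an AR(p) process read, in matrix form,
  Gamma_p phi = r_p,   with   (Gamma_p)_{ij} = gamma(|i - j|),
                       (r_p)_i = gamma(i),   i,j = 1..p.
Substitute the sample gammas (Toeplitz matrix and right-hand side of size 2):
  Gamma_p = [[4.4989, -2.1231], [-2.1231, 4.4989]]
  r_p     = [-2.1231, 2.3203]
Written out:
  4.4989 phi_1 - 2.1231 phi_2 = -2.1231
  -2.1231 phi_1 + 4.4989 phi_2 = 2.3203
Solve by Cramer's rule:
  det = gamma(0)^2 - gamma(1)^2 = (4.4989)^2 - (-2.1231)^2 = 20.24010121 - 4.50755361 = 15.7325476
  phi_hat_1 = [gamma(1) gamma(0) - gamma(1) gamma(2)] / det = [(-2.1231)(4.4989) - (-2.1231)(2.3203)] / 15.7325476 = -4.62538566 / 15.7325476 = -0.294
  phi_hat_2 = [gamma(0) gamma(2) - gamma(1)^2] / det = [(4.4989)(2.3203) - (-2.1231)^2] / 15.7325476 = 5.93124406 / 15.7325476 = 0.377
So phi_hat = [-0.2940, 0.3770].
Therefore phi_hat_2 = 0.3770.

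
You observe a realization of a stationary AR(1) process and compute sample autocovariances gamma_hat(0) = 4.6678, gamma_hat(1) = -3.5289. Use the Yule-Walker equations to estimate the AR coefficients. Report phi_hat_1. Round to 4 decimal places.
\hat\phi_{1} = -0.7560

The Yule-Walker equations for an AR(p) process read, in matrix form,
  Gamma_p phi = r_p,   with   (Gamma_p)_{ij} = gamma(|i - j|),
                       (r_p)_i = gamma(i),   i,j = 1..p.
Substitute the sample gammas (Toeplitz matrix and right-hand side of size 1):
  Gamma_p = [[4.6678]]
  r_p     = [-3.5289]
With p = 1 this is the single equation gamma(0) phi_1 = gamma(1):
  phi_hat_1 = gamma(1) / gamma(0) = -3.5289 / 4.6678 = -0.7560.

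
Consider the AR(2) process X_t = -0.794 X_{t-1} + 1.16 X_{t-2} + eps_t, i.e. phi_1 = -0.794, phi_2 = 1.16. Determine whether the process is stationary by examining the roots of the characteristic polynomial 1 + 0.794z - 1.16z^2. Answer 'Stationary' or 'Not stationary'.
\text{Not stationary}

The AR(p) characteristic polynomial is P(z) = 1 + 0.794z - 1.16z^2.
Stationarity requires all roots to lie outside the unit circle, i.e. |z| > 1 for every root.
Set 1 + (0.794) z + (-1.16) z^2 = 0, i.e. a z^2 + b z + c = 0 with a = -1.16, b = 0.794, c = 1.
Discriminant D = b^2 - 4ac = (0.794)^2 - 4*(-1.16)*1 = 0.630436 - (-4.64) = 5.270436.
D >= 0, so the roots are real: z = (-b +/- sqrt(D)) / (2a) = (-0.794 +/- 2.295743) / (-2.32).
  z_1 = (-0.794 + 2.295743) / (-2.32) = -0.6473,   |z_1| = 0.6473.
  z_2 = (-0.794 - 2.295743) / (-2.32) = 1.3318,   |z_2| = 1.3318.
Moduli of all roots: 0.6473, 1.3318.
All moduli strictly greater than 1? No.
Verdict: Not stationary.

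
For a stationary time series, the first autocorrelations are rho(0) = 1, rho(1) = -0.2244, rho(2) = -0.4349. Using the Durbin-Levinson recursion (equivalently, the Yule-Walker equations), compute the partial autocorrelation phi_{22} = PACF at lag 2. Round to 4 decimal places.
\phi_{22} = -0.5110

The PACF at lag k is phi_{kk}, the last component of the solution
to the Yule-Walker system G_k phi = r_k where
  (G_k)_{ij} = rho(|i - j|), (r_k)_i = rho(i), i,j = 1..k.
Equivalently, Durbin-Levinson gives phi_{kk} iteratively:
  phi_{11} = rho(1)
  phi_{kk} = [rho(k) - sum_{j=1..k-1} phi_{k-1,j} rho(k-j)]
            / [1 - sum_{j=1..k-1} phi_{k-1,j} rho(j)],
  phi_{k,j} = phi_{k-1,j} - phi_{kk} phi_{k-1,k-j},  j = 1..k-1.
Step k = 1:
  phi_11 = rho(1) = -0.2244.
Step k = 2:
  phi_22 = [rho(2) - phi_11 rho(1)] / [1 - phi_11 rho(1)] = [-0.4349 - (-0.2244)(-0.2244)] / [1 - (-0.2244)(-0.2244)]
         = -0.48525536 / 0.94964464 = -0.511.
Therefore phi_{22} = -0.5110.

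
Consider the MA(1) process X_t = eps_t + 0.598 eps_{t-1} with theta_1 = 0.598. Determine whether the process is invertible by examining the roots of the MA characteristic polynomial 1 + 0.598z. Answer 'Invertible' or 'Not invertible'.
\text{Invertible}

The MA(q) characteristic polynomial is P(z) = 1 + 0.598z.
Invertibility requires all roots to lie outside the unit circle, i.e. |z| > 1 for every root.
This is linear in z: 1 + (0.598) z = 0  =>  z = -1/(0.598) = -1.672241,  |z| = 1.672241.
Moduli of all roots: 1.6722.
All moduli strictly greater than 1? Yes.
Verdict: Invertible.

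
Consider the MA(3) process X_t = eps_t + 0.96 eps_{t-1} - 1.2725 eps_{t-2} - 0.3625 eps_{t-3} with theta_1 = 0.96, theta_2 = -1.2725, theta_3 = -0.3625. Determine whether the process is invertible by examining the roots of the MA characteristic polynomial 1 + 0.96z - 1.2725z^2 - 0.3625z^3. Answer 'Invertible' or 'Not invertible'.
\text{Not invertible}

The MA(q) characteristic polynomial is P(z) = 1 + 0.96z - 1.2725z^2 - 0.3625z^3.
Invertibility requires all roots to lie outside the unit circle, i.e. |z| > 1 for every root.
Degree 3: look for a simple real root z0 first, then factor out (1 - z/z0) and solve the remaining quadratic.
Testing z0 = -4: P(-4) = 1 + (0.96)(-4) + (-1.2725)(-4)^2 + (-0.3625)(-4)^3
  = 1 + (-3.84) + (-20.36) + (23.2) = 0.  So z_0 = -4 is a root, |z_0| = 4.
Divide out the factor (1 + 0.25 z) = (1 - z/z0) (since 1/z0 = -0.25):
  P(z) = (1 + 0.25 z)(1 + (0.71) z + (-1.45) z^2)
  [check: z-coef 0.71 - (-0.25) = 0.96; z^2-coef -1.45 - (-0.25)(0.71) = -1.2725; z^3-coef -(-0.25)(-1.45) = -0.3625.]
Remaining roots from the quadratic factor 1 + (0.71) z + (-1.45) z^2:
  Set 1 + (0.71) z + (-1.45) z^2 = 0, i.e. a z^2 + b z + c = 0 with a = -1.45, b = 0.71, c = 1.
  Discriminant D = b^2 - 4ac = (0.71)^2 - 4*(-1.45)*1 = 0.5041 - (-5.8) = 6.3041.
  D >= 0, so the roots are real: z = (-b +/- sqrt(D)) / (2a) = (-0.71 +/- 2.510797) / (-2.9).
    z_1 = (-0.71 + 2.510797) / (-2.9) = -0.621,   |z_1| = 0.621.
    z_2 = (-0.71 - 2.510797) / (-2.9) = 1.1106,   |z_2| = 1.1106.
Moduli of all roots: 4.0000, 0.6210, 1.1106.
All moduli strictly greater than 1? No.
Verdict: Not invertible.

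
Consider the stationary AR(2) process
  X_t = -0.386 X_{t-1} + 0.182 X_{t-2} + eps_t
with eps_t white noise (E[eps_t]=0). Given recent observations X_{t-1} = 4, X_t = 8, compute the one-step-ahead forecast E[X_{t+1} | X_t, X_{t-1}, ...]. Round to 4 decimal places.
E[X_{t+1} \mid \mathcal F_t] = -2.3600

For an AR(p) model X_t = c + sum_i phi_i X_{t-i} + eps_t, the
one-step-ahead conditional mean is
  E[X_{t+1} | X_t, ...] = c + sum_i phi_i X_{t+1-i}.
Substitute known values:
  E[X_{t+1} | ...] = (-0.386) * (8) + (0.182) * (4)
                   = -2.3600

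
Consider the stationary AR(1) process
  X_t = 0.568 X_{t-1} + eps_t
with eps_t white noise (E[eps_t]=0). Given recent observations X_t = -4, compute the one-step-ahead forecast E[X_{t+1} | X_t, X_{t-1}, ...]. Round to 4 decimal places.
E[X_{t+1} \mid \mathcal F_t] = -2.2720

For an AR(p) model X_t = c + sum_i phi_i X_{t-i} + eps_t, the
one-step-ahead conditional mean is
  E[X_{t+1} | X_t, ...] = c + sum_i phi_i X_{t+1-i}.
Substitute known values:
  E[X_{t+1} | ...] = (0.568) * (-4)
                   = -2.2720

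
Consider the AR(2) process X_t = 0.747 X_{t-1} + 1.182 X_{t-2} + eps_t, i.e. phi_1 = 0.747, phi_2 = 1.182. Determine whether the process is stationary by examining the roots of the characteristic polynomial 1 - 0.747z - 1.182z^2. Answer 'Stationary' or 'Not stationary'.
\text{Not stationary}

The AR(p) characteristic polynomial is P(z) = 1 - 0.747z - 1.182z^2.
Stationarity requires all roots to lie outside the unit circle, i.e. |z| > 1 for every root.
Set 1 + (-0.747) z + (-1.182) z^2 = 0, i.e. a z^2 + b z + c = 0 with a = -1.182, b = -0.747, c = 1.
Discriminant D = b^2 - 4ac = (-0.747)^2 - 4*(-1.182)*1 = 0.558009 - (-4.728) = 5.286009.
D >= 0, so the roots are real: z = (-b +/- sqrt(D)) / (2a) = (0.747 +/- 2.299132) / (-2.364).
  z_1 = (0.747 + 2.299132) / (-2.364) = -1.2886,   |z_1| = 1.2886.
  z_2 = (0.747 - 2.299132) / (-2.364) = 0.6566,   |z_2| = 0.6566.
Moduli of all roots: 1.2886, 0.6566.
All moduli strictly greater than 1? No.
Verdict: Not stationary.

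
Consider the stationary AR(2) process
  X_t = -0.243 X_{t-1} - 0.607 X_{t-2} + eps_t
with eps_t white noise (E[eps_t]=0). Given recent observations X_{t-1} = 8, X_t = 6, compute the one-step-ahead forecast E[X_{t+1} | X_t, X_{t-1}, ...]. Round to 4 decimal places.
E[X_{t+1} \mid \mathcal F_t] = -6.3140

For an AR(p) model X_t = c + sum_i phi_i X_{t-i} + eps_t, the
one-step-ahead conditional mean is
  E[X_{t+1} | X_t, ...] = c + sum_i phi_i X_{t+1-i}.
Substitute known values:
  E[X_{t+1} | ...] = (-0.243) * (6) + (-0.607) * (8)
                   = -6.3140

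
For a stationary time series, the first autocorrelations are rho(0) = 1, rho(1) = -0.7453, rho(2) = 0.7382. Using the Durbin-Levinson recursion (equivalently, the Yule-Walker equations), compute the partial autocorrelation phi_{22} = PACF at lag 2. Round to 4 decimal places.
\phi_{22} = 0.4111

The PACF at lag k is phi_{kk}, the last component of the solution
to the Yule-Walker system G_k phi = r_k where
  (G_k)_{ij} = rho(|i - j|), (r_k)_i = rho(i), i,j = 1..k.
Equivalently, Durbin-Levinson gives phi_{kk} iteratively:
  phi_{11} = rho(1)
  phi_{kk} = [rho(k) - sum_{j=1..k-1} phi_{k-1,j} rho(k-j)]
            / [1 - sum_{j=1..k-1} phi_{k-1,j} rho(j)],
  phi_{k,j} = phi_{k-1,j} - phi_{kk} phi_{k-1,k-j},  j = 1..k-1.
Step k = 1:
  phi_11 = rho(1) = -0.7453.
Step k = 2:
  phi_22 = [rho(2) - phi_11 rho(1)] / [1 - phi_11 rho(1)] = [0.7382 - (-0.7453)(-0.7453)] / [1 - (-0.7453)(-0.7453)]
         = 0.18272791 / 0.44452791 = 0.4111.
Therefore phi_{22} = 0.4111.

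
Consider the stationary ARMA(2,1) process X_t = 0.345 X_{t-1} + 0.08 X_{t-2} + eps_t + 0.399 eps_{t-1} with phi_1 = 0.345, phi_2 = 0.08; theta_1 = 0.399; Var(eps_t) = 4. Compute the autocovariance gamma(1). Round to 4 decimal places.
\gamma(1) = 4.2968

Multiply the model equation by X_{t-k} and take expectations. With theta_0 = psi_0 = 1 and psi_j the MA(infinity) weights, this gives
  gamma(k) - sum_i phi_i gamma(k-i) = c_k,
  c_k = sigma^2 * sum_{j=k..q} theta_j psi_{j-k}   (c_k = 0 for k > q),
using gamma(-m) = gamma(m).
psi-weights needed (psi_j = theta_j + sum_i phi_i psi_{j-i}):
  psi_1 = theta_1 + phi_1 = 0.399 + (0.345) = 0.744
Right-hand sides:
  c_0 = sigma^2 (1 + theta_1 psi_1) = 4 * (1 + (0.399)(0.744)) = 4 * 1.296856 = 5.187424
  c_1 = sigma^2 theta_1 = 4 * (0.399) = 1.596
  c_2 = 0
Equations for k = 0, 1, 2 (AR order 2, c_2 = 0):
  (E0) gamma(0) = phi_1 gamma(1) + phi_2 gamma(2) + c_0
  (E1) gamma(1) = phi_1 gamma(0) + phi_2 gamma(1) + c_1
  (E2) gamma(2) = phi_1 gamma(1) + phi_2 gamma(0)
From (E1): gamma(1) = A gamma(0) + B with
  A = phi_1 / (1 - phi_2) = 0.345 / 0.92 = 0.375,   B = c_1 / (1 - phi_2) = 1.596 / 0.92 = 1.734783.
Insert (E2) into (E0): gamma(0) (1 - phi_2^2) = phi_1 (1 + phi_2) gamma(1) + c_0.
  phi_1 (1 + phi_2) = (0.345)(1.08) = 0.3726,   1 - phi_2^2 = 0.9936.
Replace gamma(1) by A gamma(0) + B and collect gamma(0):
  gamma(0) [0.9936 - (0.3726)(0.375)] = (0.3726)(1.734783) + 5.187424
  gamma(0) * 0.853875 = 5.833804
  gamma(0) = 5.833804 / 0.853875 = 6.832152.
  gamma(1) = A gamma(0) + B = (0.375)(6.832152) + (1.734783) = 4.29684.
Therefore gamma(1) = 4.2968 (to 4 decimal places).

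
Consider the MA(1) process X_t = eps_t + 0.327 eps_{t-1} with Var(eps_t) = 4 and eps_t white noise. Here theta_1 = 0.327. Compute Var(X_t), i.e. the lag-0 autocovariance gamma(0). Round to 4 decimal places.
\gamma(0) = 4.4277

For an MA(q) process X_t = eps_t + sum_i theta_i eps_{t-i} with
Var(eps_t) = sigma^2, the variance is
  gamma(0) = sigma^2 * (1 + sum_i theta_i^2).
  sum_i theta_i^2 = (0.327)^2 = 0.106929.
  gamma(0) = 4 * (1 + 0.106929) = 4 * 1.106929 = 4.427716, which rounds to 4.4277.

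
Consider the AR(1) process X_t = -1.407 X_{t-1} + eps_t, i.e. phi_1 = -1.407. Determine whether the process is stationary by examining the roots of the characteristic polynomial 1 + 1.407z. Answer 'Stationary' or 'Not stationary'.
\text{Not stationary}

The AR(p) characteristic polynomial is P(z) = 1 + 1.407z.
Stationarity requires all roots to lie outside the unit circle, i.e. |z| > 1 for every root.
This is linear in z: 1 + (1.407) z = 0  =>  z = -1/(1.407) = -0.710732,  |z| = 0.710732.
Moduli of all roots: 0.7107.
All moduli strictly greater than 1? No.
Verdict: Not stationary.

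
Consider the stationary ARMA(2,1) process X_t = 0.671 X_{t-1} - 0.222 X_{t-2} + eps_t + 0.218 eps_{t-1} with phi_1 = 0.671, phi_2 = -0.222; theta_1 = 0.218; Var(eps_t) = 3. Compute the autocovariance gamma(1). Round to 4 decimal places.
\gamma(1) = 3.7276

Multiply the model equation by X_{t-k} and take expectations. With theta_0 = psi_0 = 1 and psi_j the MA(infinity) weights, this gives
  gamma(k) - sum_i phi_i gamma(k-i) = c_k,
  c_k = sigma^2 * sum_{j=k..q} theta_j psi_{j-k}   (c_k = 0 for k > q),
using gamma(-m) = gamma(m).
psi-weights needed (psi_j = theta_j + sum_i phi_i psi_{j-i}):
  psi_1 = theta_1 + phi_1 = 0.218 + (0.671) = 0.889
Right-hand sides:
  c_0 = sigma^2 (1 + theta_1 psi_1) = 3 * (1 + (0.218)(0.889)) = 3 * 1.193802 = 3.581406
  c_1 = sigma^2 theta_1 = 3 * (0.218) = 0.654
  c_2 = 0
Equations for k = 0, 1, 2 (AR order 2, c_2 = 0):
  (E0) gamma(0) = phi_1 gamma(1) + phi_2 gamma(2) + c_0
  (E1) gamma(1) = phi_1 gamma(0) + phi_2 gamma(1) + c_1
  (E2) gamma(2) = phi_1 gamma(1) + phi_2 gamma(0)
From (E1): gamma(1) = A gamma(0) + B with
  A = phi_1 / (1 - phi_2) = 0.671 / 1.222 = 0.5491,   B = c_1 / (1 - phi_2) = 0.654 / 1.222 = 0.535188.
Insert (E2) into (E0): gamma(0) (1 - phi_2^2) = phi_1 (1 + phi_2) gamma(1) + c_0.
  phi_1 (1 + phi_2) = (0.671)(0.778) = 0.522038,   1 - phi_2^2 = 0.950716.
Replace gamma(1) by A gamma(0) + B and collect gamma(0):
  gamma(0) [0.950716 - (0.522038)(0.5491)] = (0.522038)(0.535188) + 3.581406
  gamma(0) * 0.664065 = 3.860795
  gamma(0) = 3.860795 / 0.664065 = 5.81388.
  gamma(1) = A gamma(0) + B = (0.5491)(5.81388) + (0.535188) = 3.727589.
Therefore gamma(1) = 3.7276 (to 4 decimal places).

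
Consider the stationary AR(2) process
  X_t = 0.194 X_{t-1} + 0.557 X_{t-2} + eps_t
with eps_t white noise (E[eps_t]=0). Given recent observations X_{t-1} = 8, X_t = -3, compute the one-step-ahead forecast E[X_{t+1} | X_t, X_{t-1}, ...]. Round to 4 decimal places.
E[X_{t+1} \mid \mathcal F_t] = 3.8740

For an AR(p) model X_t = c + sum_i phi_i X_{t-i} + eps_t, the
one-step-ahead conditional mean is
  E[X_{t+1} | X_t, ...] = c + sum_i phi_i X_{t+1-i}.
Substitute known values:
  E[X_{t+1} | ...] = (0.194) * (-3) + (0.557) * (8)
                   = 3.8740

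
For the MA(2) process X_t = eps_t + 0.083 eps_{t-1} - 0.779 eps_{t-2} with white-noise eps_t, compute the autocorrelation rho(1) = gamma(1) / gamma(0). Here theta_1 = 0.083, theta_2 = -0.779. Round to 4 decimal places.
\rho(1) = 0.0114

For an MA(q) process with theta_0 = 1, the autocovariance is
  gamma(k) = sigma^2 * sum_{i=0..q-k} theta_i * theta_{i+k},
and rho(k) = gamma(k) / gamma(0). Sigma^2 cancels.
  numerator   = (1)*(0.083) + (0.083)*(-0.779) = 0.018343.
  denominator = (1)^2 + (0.083)^2 + (-0.779)^2 = 1.61373.
  rho(1) = 0.018343 / 1.61373 = 0.0114.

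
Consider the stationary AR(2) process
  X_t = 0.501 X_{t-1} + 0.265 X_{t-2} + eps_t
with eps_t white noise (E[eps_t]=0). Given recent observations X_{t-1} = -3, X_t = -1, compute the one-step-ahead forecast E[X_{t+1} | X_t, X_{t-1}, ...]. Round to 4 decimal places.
E[X_{t+1} \mid \mathcal F_t] = -1.2960

For an AR(p) model X_t = c + sum_i phi_i X_{t-i} + eps_t, the
one-step-ahead conditional mean is
  E[X_{t+1} | X_t, ...] = c + sum_i phi_i X_{t+1-i}.
Substitute known values:
  E[X_{t+1} | ...] = (0.501) * (-1) + (0.265) * (-3)
                   = -1.2960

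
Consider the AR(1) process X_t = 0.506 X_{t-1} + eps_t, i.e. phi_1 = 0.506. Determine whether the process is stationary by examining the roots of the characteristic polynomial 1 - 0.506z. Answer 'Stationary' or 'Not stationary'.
\text{Stationary}

The AR(p) characteristic polynomial is P(z) = 1 - 0.506z.
Stationarity requires all roots to lie outside the unit circle, i.e. |z| > 1 for every root.
This is linear in z: 1 + (-0.506) z = 0  =>  z = -1/(-0.506) = 1.976285,  |z| = 1.976285.
Moduli of all roots: 1.9763.
All moduli strictly greater than 1? Yes.
Verdict: Stationary.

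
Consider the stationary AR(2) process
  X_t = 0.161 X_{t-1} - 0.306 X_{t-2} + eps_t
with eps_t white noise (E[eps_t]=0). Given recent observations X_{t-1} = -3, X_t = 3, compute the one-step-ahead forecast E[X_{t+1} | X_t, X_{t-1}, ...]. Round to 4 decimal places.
E[X_{t+1} \mid \mathcal F_t] = 1.4010

For an AR(p) model X_t = c + sum_i phi_i X_{t-i} + eps_t, the
one-step-ahead conditional mean is
  E[X_{t+1} | X_t, ...] = c + sum_i phi_i X_{t+1-i}.
Substitute known values:
  E[X_{t+1} | ...] = (0.161) * (3) + (-0.306) * (-3)
                   = 1.4010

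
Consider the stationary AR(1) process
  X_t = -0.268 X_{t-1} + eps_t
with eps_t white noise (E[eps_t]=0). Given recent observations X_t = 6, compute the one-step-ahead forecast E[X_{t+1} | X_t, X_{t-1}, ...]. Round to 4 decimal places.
E[X_{t+1} \mid \mathcal F_t] = -1.6080

For an AR(p) model X_t = c + sum_i phi_i X_{t-i} + eps_t, the
one-step-ahead conditional mean is
  E[X_{t+1} | X_t, ...] = c + sum_i phi_i X_{t+1-i}.
Substitute known values:
  E[X_{t+1} | ...] = (-0.268) * (6)
                   = -1.6080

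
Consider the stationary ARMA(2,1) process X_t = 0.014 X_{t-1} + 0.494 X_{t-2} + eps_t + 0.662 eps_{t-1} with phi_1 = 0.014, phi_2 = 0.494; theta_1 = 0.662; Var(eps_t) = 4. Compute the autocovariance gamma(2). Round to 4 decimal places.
\gamma(2) = 3.9344

Multiply the model equation by X_{t-k} and take expectations. With theta_0 = psi_0 = 1 and psi_j the MA(infinity) weights, this gives
  gamma(k) - sum_i phi_i gamma(k-i) = c_k,
  c_k = sigma^2 * sum_{j=k..q} theta_j psi_{j-k}   (c_k = 0 for k > q),
using gamma(-m) = gamma(m).
psi-weights needed (psi_j = theta_j + sum_i phi_i psi_{j-i}):
  psi_1 = theta_1 + phi_1 = 0.662 + (0.014) = 0.676
Right-hand sides:
  c_0 = sigma^2 (1 + theta_1 psi_1) = 4 * (1 + (0.662)(0.676)) = 4 * 1.447512 = 5.790048
  c_1 = sigma^2 theta_1 = 4 * (0.662) = 2.648
  c_2 = 0
Equations for k = 0, 1, 2 (AR order 2, c_2 = 0):
  (E0) gamma(0) = phi_1 gamma(1) + phi_2 gamma(2) + c_0
  (E1) gamma(1) = phi_1 gamma(0) + phi_2 gamma(1) + c_1
  (E2) gamma(2) = phi_1 gamma(1) + phi_2 gamma(0)
From (E1): gamma(1) = A gamma(0) + B with
  A = phi_1 / (1 - phi_2) = 0.014 / 0.506 = 0.027668,   B = c_1 / (1 - phi_2) = 2.648 / 0.506 = 5.233202.
Insert (E2) into (E0): gamma(0) (1 - phi_2^2) = phi_1 (1 + phi_2) gamma(1) + c_0.
  phi_1 (1 + phi_2) = (0.014)(1.494) = 0.020916,   1 - phi_2^2 = 0.755964.
Replace gamma(1) by A gamma(0) + B and collect gamma(0):
  gamma(0) [0.755964 - (0.020916)(0.027668)] = (0.020916)(5.233202) + 5.790048
  gamma(0) * 0.755385 = 5.899506
  gamma(0) = 5.899506 / 0.755385 = 7.809929.
  gamma(1) = A gamma(0) + B = (0.027668)(7.809929) + (5.233202) = 5.449287.
  gamma(2) = phi_1 gamma(1) + phi_2 gamma(0) = (0.014)(5.449287) + (0.494)(7.809929) = 3.934395.
Therefore gamma(2) = 3.9344 (to 4 decimal places).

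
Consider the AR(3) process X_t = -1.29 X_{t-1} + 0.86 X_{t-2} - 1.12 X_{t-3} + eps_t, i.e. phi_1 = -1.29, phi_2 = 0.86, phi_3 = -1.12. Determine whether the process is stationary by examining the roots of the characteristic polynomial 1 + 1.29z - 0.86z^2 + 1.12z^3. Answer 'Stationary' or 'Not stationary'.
\text{Not stationary}

The AR(p) characteristic polynomial is P(z) = 1 + 1.29z - 0.86z^2 + 1.12z^3.
Stationarity requires all roots to lie outside the unit circle, i.e. |z| > 1 for every root.
Degree 3: look for a simple real root z0 first, then factor out (1 - z/z0) and solve the remaining quadratic.
Testing z0 = -0.5: P(-0.5) = 1 + (1.29)(-0.5) + (-0.86)(-0.5)^2 + (1.12)(-0.5)^3
  = 1 + (-0.645) + (-0.215) + (-0.14) = 0.  So z_0 = -0.5 is a root, |z_0| = 0.5.
Divide out the factor (1 + 2 z) = (1 - z/z0) (since 1/z0 = -2):
  P(z) = (1 + 2 z)(1 + (-0.71) z + (0.56) z^2)
  [check: z-coef -0.71 - (-2) = 1.29; z^2-coef 0.56 - (-2)(-0.71) = -0.86; z^3-coef -(-2)(0.56) = 1.12.]
Remaining roots from the quadratic factor 1 + (-0.71) z + (0.56) z^2:
  Set 1 + (-0.71) z + (0.56) z^2 = 0, i.e. a z^2 + b z + c = 0 with a = 0.56, b = -0.71, c = 1.
  Discriminant D = b^2 - 4ac = (-0.71)^2 - 4*(0.56)*1 = 0.5041 - (2.24) = -1.7359.
  D < 0, so the roots are the complex-conjugate pair z = (-b +/- i sqrt(-D)) / (2a) = 0.6339 +/- 1.1764i.
  For a conjugate pair |z|^2 = z * conj(z) = (product of roots) = c/a = 1/(0.56) = 1.785714, so |z| = sqrt(1.785714) = 1.3363 for both roots.
Moduli of all roots: 0.5000, 1.3363, 1.3363.
All moduli strictly greater than 1? No.
Verdict: Not stationary.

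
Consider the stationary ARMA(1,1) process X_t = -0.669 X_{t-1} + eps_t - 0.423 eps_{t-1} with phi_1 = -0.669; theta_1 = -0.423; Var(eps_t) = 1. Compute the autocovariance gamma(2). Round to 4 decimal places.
\gamma(2) = 1.6966

Multiply the model equation by X_{t-k} and take expectations. With theta_0 = psi_0 = 1 and psi_j the MA(infinity) weights, this gives
  gamma(k) - sum_i phi_i gamma(k-i) = c_k,
  c_k = sigma^2 * sum_{j=k..q} theta_j psi_{j-k}   (c_k = 0 for k > q),
using gamma(-m) = gamma(m).
psi-weights needed (psi_j = theta_j + sum_i phi_i psi_{j-i}):
  psi_1 = theta_1 + phi_1 = -0.423 + (-0.669) = -1.092
Right-hand sides:
  c_0 = sigma^2 (1 + theta_1 psi_1) = 1 * (1 + (-0.423)(-1.092)) = 1 * 1.461916 = 1.461916
  c_1 = sigma^2 theta_1 = 1 * (-0.423) = -0.423
  c_2 = 0
Equations for k = 0 and k = 1 (AR order 1):
  gamma(0) = phi_1 gamma(1) + c_0
  gamma(1) = phi_1 gamma(0) + c_1
Substituting the second into the first: gamma(0) (1 - phi_1^2) = c_0 + phi_1 c_1, so
  gamma(0) = (c_0 + phi_1 c_1) / (1 - phi_1^2) = (1.461916 + (-0.669)(-0.423)) / (1 - (-0.669)^2) = 1.744903 / 0.552439 = 3.158544.
  gamma(1) = phi_1 gamma(0) + c_1 = (-0.669)(3.158544) + (-0.423) = -2.536066.
For k = 2 (> q): gamma(2) = phi_1 gamma(1) = (-0.669)(-2.536066) = 1.696628.
Therefore gamma(2) = 1.6966 (to 4 decimal places).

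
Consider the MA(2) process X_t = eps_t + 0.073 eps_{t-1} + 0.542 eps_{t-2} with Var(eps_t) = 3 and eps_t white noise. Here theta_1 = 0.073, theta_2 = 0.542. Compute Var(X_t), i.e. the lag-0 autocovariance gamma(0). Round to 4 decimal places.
\gamma(0) = 3.8973

For an MA(q) process X_t = eps_t + sum_i theta_i eps_{t-i} with
Var(eps_t) = sigma^2, the variance is
  gamma(0) = sigma^2 * (1 + sum_i theta_i^2).
  sum_i theta_i^2 = (0.073)^2 + (0.542)^2 = 0.005329 + 0.293764 = 0.299093.
  gamma(0) = 3 * (1 + 0.299093) = 3 * 1.299093 = 3.897279, which rounds to 3.8973.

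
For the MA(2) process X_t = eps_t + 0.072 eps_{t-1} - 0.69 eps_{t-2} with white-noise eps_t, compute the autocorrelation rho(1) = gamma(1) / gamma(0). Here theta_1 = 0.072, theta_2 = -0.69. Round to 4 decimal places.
\rho(1) = 0.0151

For an MA(q) process with theta_0 = 1, the autocovariance is
  gamma(k) = sigma^2 * sum_{i=0..q-k} theta_i * theta_{i+k},
and rho(k) = gamma(k) / gamma(0). Sigma^2 cancels.
  numerator   = (1)*(0.072) + (0.072)*(-0.69) = 0.02232.
  denominator = (1)^2 + (0.072)^2 + (-0.69)^2 = 1.481284.
  rho(1) = 0.02232 / 1.481284 = 0.0151.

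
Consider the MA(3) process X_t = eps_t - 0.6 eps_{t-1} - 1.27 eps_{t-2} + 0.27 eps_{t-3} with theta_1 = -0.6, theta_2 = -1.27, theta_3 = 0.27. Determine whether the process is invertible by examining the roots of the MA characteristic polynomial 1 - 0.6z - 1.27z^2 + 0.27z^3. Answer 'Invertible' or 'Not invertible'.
\text{Not invertible}

The MA(q) characteristic polynomial is P(z) = 1 - 0.6z - 1.27z^2 + 0.27z^3.
Invertibility requires all roots to lie outside the unit circle, i.e. |z| > 1 for every root.
Degree 3: look for a simple real root z0 first, then factor out (1 - z/z0) and solve the remaining quadratic.
Testing z0 = 5: P(5) = 1 + (-0.6)(5) + (-1.27)(5)^2 + (0.27)(5)^3
  = 1 + (-3) + (-31.75) + (33.75) = 0.  So z_0 = 5 is a root, |z_0| = 5.
Divide out the factor (1 - 0.2 z) = (1 - z/z0) (since 1/z0 = 0.2):
  P(z) = (1 - 0.2 z)(1 + (-0.4) z + (-1.35) z^2)
  [check: z-coef -0.4 - (0.2) = -0.6; z^2-coef -1.35 - (0.2)(-0.4) = -1.27; z^3-coef -(0.2)(-1.35) = 0.27.]
Remaining roots from the quadratic factor 1 + (-0.4) z + (-1.35) z^2:
  Set 1 + (-0.4) z + (-1.35) z^2 = 0, i.e. a z^2 + b z + c = 0 with a = -1.35, b = -0.4, c = 1.
  Discriminant D = b^2 - 4ac = (-0.4)^2 - 4*(-1.35)*1 = 0.16 - (-5.4) = 5.56.
  D >= 0, so the roots are real: z = (-b +/- sqrt(D)) / (2a) = (0.4 +/- 2.357965) / (-2.7).
    z_1 = (0.4 + 2.357965) / (-2.7) = -1.0215,   |z_1| = 1.0215.
    z_2 = (0.4 - 2.357965) / (-2.7) = 0.7252,   |z_2| = 0.7252.
Moduli of all roots: 5.0000, 1.0215, 0.7252.
All moduli strictly greater than 1? No.
Verdict: Not invertible.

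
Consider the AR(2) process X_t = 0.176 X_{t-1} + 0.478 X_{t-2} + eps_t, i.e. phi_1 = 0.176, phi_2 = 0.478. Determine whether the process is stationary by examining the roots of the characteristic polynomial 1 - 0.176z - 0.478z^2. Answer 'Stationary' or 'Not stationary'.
\text{Stationary}

The AR(p) characteristic polynomial is P(z) = 1 - 0.176z - 0.478z^2.
Stationarity requires all roots to lie outside the unit circle, i.e. |z| > 1 for every root.
Set 1 + (-0.176) z + (-0.478) z^2 = 0, i.e. a z^2 + b z + c = 0 with a = -0.478, b = -0.176, c = 1.
Discriminant D = b^2 - 4ac = (-0.176)^2 - 4*(-0.478)*1 = 0.030976 - (-1.912) = 1.942976.
D >= 0, so the roots are real: z = (-b +/- sqrt(D)) / (2a) = (0.176 +/- 1.393907) / (-0.956).
  z_1 = (0.176 + 1.393907) / (-0.956) = -1.6422,   |z_1| = 1.6422.
  z_2 = (0.176 - 1.393907) / (-0.956) = 1.274,   |z_2| = 1.274.
Moduli of all roots: 1.6422, 1.2740.
All moduli strictly greater than 1? Yes.
Verdict: Stationary.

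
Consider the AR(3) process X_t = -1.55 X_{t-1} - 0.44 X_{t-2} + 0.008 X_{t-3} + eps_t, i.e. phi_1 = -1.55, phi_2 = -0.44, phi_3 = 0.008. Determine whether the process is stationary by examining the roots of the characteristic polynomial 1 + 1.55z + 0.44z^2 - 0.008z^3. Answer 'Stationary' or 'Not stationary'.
\text{Not stationary}

The AR(p) characteristic polynomial is P(z) = 1 + 1.55z + 0.44z^2 - 0.008z^3.
Stationarity requires all roots to lie outside the unit circle, i.e. |z| > 1 for every root.
Degree 3: look for a simple real root z0 first, then factor out (1 - z/z0) and solve the remaining quadratic.
Testing z0 = -2.5: P(-2.5) = 1 + (1.55)(-2.5) + (0.44)(-2.5)^2 + (-0.008)(-2.5)^3
  = 1 + (-3.875) + (2.75) + (0.125) = 0.  So z_0 = -2.5 is a root, |z_0| = 2.5.
Divide out the factor (1 + 0.4 z) = (1 - z/z0) (since 1/z0 = -0.4):
  P(z) = (1 + 0.4 z)(1 + (1.15) z + (-0.02) z^2)
  [check: z-coef 1.15 - (-0.4) = 1.55; z^2-coef -0.02 - (-0.4)(1.15) = 0.44; z^3-coef -(-0.4)(-0.02) = -0.008.]
Remaining roots from the quadratic factor 1 + (1.15) z + (-0.02) z^2:
  Set 1 + (1.15) z + (-0.02) z^2 = 0, i.e. a z^2 + b z + c = 0 with a = -0.02, b = 1.15, c = 1.
  Discriminant D = b^2 - 4ac = (1.15)^2 - 4*(-0.02)*1 = 1.3225 - (-0.08) = 1.4025.
  D >= 0, so the roots are real: z = (-b +/- sqrt(D)) / (2a) = (-1.15 +/- 1.184272) / (-0.04).
    z_1 = (-1.15 + 1.184272) / (-0.04) = -0.8568,   |z_1| = 0.8568.
    z_2 = (-1.15 - 1.184272) / (-0.04) = 58.3568,   |z_2| = 58.3568.
Moduli of all roots: 2.5000, 0.8568, 58.3568.
All moduli strictly greater than 1? No.
Verdict: Not stationary.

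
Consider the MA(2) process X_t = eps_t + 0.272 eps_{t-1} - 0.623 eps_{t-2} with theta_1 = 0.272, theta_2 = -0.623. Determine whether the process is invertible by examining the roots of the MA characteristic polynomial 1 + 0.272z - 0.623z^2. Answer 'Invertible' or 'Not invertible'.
\text{Invertible}

The MA(q) characteristic polynomial is P(z) = 1 + 0.272z - 0.623z^2.
Invertibility requires all roots to lie outside the unit circle, i.e. |z| > 1 for every root.
Set 1 + (0.272) z + (-0.623) z^2 = 0, i.e. a z^2 + b z + c = 0 with a = -0.623, b = 0.272, c = 1.
Discriminant D = b^2 - 4ac = (0.272)^2 - 4*(-0.623)*1 = 0.073984 - (-2.492) = 2.565984.
D >= 0, so the roots are real: z = (-b +/- sqrt(D)) / (2a) = (-0.272 +/- 1.601869) / (-1.246).
  z_1 = (-0.272 + 1.601869) / (-1.246) = -1.0673,   |z_1| = 1.0673.
  z_2 = (-0.272 - 1.601869) / (-1.246) = 1.5039,   |z_2| = 1.5039.
Moduli of all roots: 1.0673, 1.5039.
All moduli strictly greater than 1? Yes.
Verdict: Invertible.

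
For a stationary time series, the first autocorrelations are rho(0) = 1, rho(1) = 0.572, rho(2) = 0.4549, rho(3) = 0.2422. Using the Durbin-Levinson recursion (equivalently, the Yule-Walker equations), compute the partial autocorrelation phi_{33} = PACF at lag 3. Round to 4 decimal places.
\phi_{33} = -0.1190

The PACF at lag k is phi_{kk}, the last component of the solution
to the Yule-Walker system G_k phi = r_k where
  (G_k)_{ij} = rho(|i - j|), (r_k)_i = rho(i), i,j = 1..k.
Equivalently, Durbin-Levinson gives phi_{kk} iteratively:
  phi_{11} = rho(1)
  phi_{kk} = [rho(k) - sum_{j=1..k-1} phi_{k-1,j} rho(k-j)]
            / [1 - sum_{j=1..k-1} phi_{k-1,j} rho(j)],
  phi_{k,j} = phi_{k-1,j} - phi_{kk} phi_{k-1,k-j},  j = 1..k-1.
Step k = 1:
  phi_11 = rho(1) = 0.572.
Step k = 2:
  phi_22 = [rho(2) - phi_11 rho(1)] / [1 - phi_11 rho(1)] = [0.4549 - (0.572)(0.572)] / [1 - (0.572)(0.572)]
         = 0.127716 / 0.672816 = 0.189823.
  Update: phi_21 = phi_11 - phi_22 phi_11 = 0.572 - (0.189823)(0.572) = 0.463421.
Step k = 3:
  phi_33 = [rho(3) - phi_21 rho(2) - phi_22 rho(1)] / [1 - phi_21 rho(1) - phi_22 rho(2)]
    numerator   = 0.2422 - (0.463421)(0.4549) - (0.189823)(0.572) = -0.0771891
    denominator = 1 - (0.463421)(0.572) - (0.189823)(0.4549) = 0.64857256
  phi_33 = -0.0771891 / 0.64857256 = -0.119.
Therefore phi_{33} = -0.1190.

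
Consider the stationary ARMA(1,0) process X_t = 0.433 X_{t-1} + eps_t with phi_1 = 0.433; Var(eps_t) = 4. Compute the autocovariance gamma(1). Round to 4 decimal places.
\gamma(1) = 2.1317

Multiply the model equation by X_{t-k} and take expectations. With theta_0 = psi_0 = 1 and psi_j the MA(infinity) weights, this gives
  gamma(k) - sum_i phi_i gamma(k-i) = c_k,
  c_k = sigma^2 * sum_{j=k..q} theta_j psi_{j-k}   (c_k = 0 for k > q),
using gamma(-m) = gamma(m).
Pure AR (q = 0): c_0 = sigma^2 = 4, c_k = 0 for k >= 1.
Equations for k = 0 and k = 1 (AR order 1):
  gamma(0) = phi_1 gamma(1) + c_0
  gamma(1) = phi_1 gamma(0) + c_1
Substituting the second into the first: gamma(0) (1 - phi_1^2) = c_0 + phi_1 c_1, so
  gamma(0) = c_0 / (1 - phi_1^2) = 4 / (1 - (0.433)^2) = 4 / 0.812511 = 4.92301.
  gamma(1) = phi_1 gamma(0) = (0.433)(4.92301) = 2.131663.
Therefore gamma(1) = 2.1317 (to 4 decimal places).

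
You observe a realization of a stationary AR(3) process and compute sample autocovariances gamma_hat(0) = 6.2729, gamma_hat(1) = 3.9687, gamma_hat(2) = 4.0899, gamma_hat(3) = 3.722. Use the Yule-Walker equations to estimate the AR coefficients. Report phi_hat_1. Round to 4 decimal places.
\hat\phi_{1} = 0.2920

The Yule-Walker equations for an AR(p) process read, in matrix form,
  Gamma_p phi = r_p,   with   (Gamma_p)_{ij} = gamma(|i - j|),
                       (r_p)_i = gamma(i),   i,j = 1..p.
Substitute the sample gammas (Toeplitz matrix and right-hand side of size 3):
  Gamma_p = [[6.2729, 3.9687, 4.0899], [3.9687, 6.2729, 3.9687], [4.0899, 3.9687, 6.2729]]
  r_p     = [3.9687, 4.0899, 3.722]
Written out (R1..R3):
  (R1) 6.2729 phi_1 + 3.9687 phi_2 + 4.0899 phi_3 = 3.9687
  (R2) 3.9687 phi_1 + 6.2729 phi_2 + 3.9687 phi_3 = 4.0899
  (R3) 4.0899 phi_1 + 3.9687 phi_2 + 6.2729 phi_3 = 3.722
Gaussian elimination:
  R2 <- R2 - (3.9687/6.2729) R1 = R2 - (0.632674) R1:  3.762007 phi_2 + 1.381127 phi_3 = 1.579007
  R3 <- R3 - (4.0899/6.2729) R1 = R3 - (0.651995) R1:  1.381127 phi_2 + 3.606305 phi_3 = 1.134427
  R3 <- R3 - (1.381127/3.762007) R2 = R3 - (0.367125) R2:  3.099259 phi_3 = 0.554734
Back-substitution:
  phi_hat_3 = 0.554734 / 3.099259 = 0.178989
  phi_hat_2 = (1.579007 - (1.381127)(0.178989)) / 3.762007 = 0.354013
  phi_hat_1 = (3.9687 - (3.9687)(0.354013) - (4.0899)(0.178989)) / 6.2729 = 0.291999
So phi_hat = [0.2920, 0.3540, 0.1790].
Therefore phi_hat_1 = 0.2920.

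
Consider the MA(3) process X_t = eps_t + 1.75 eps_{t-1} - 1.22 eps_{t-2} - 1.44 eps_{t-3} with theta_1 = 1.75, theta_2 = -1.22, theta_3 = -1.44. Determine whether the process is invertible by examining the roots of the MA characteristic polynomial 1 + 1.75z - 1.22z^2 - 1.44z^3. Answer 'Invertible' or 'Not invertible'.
\text{Not invertible}

The MA(q) characteristic polynomial is P(z) = 1 + 1.75z - 1.22z^2 - 1.44z^3.
Invertibility requires all roots to lie outside the unit circle, i.e. |z| > 1 for every root.
Degree 3: look for a simple real root z0 first, then factor out (1 - z/z0) and solve the remaining quadratic.
Testing z0 = -0.5: P(-0.5) = 1 + (1.75)(-0.5) + (-1.22)(-0.5)^2 + (-1.44)(-0.5)^3
  = 1 + (-0.875) + (-0.305) + (0.18) = 0.  So z_0 = -0.5 is a root, |z_0| = 0.5.
Divide out the factor (1 + 2 z) = (1 - z/z0) (since 1/z0 = -2):
  P(z) = (1 + 2 z)(1 + (-0.25) z + (-0.72) z^2)
  [check: z-coef -0.25 - (-2) = 1.75; z^2-coef -0.72 - (-2)(-0.25) = -1.22; z^3-coef -(-2)(-0.72) = -1.44.]
Remaining roots from the quadratic factor 1 + (-0.25) z + (-0.72) z^2:
  Set 1 + (-0.25) z + (-0.72) z^2 = 0, i.e. a z^2 + b z + c = 0 with a = -0.72, b = -0.25, c = 1.
  Discriminant D = b^2 - 4ac = (-0.25)^2 - 4*(-0.72)*1 = 0.0625 - (-2.88) = 2.9425.
  D >= 0, so the roots are real: z = (-b +/- sqrt(D)) / (2a) = (0.25 +/- 1.715372) / (-1.44).
    z_1 = (0.25 + 1.715372) / (-1.44) = -1.3648,   |z_1| = 1.3648.
    z_2 = (0.25 - 1.715372) / (-1.44) = 1.0176,   |z_2| = 1.0176.
Moduli of all roots: 0.5000, 1.3648, 1.0176.
All moduli strictly greater than 1? No.
Verdict: Not invertible.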